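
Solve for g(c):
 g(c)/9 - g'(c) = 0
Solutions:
 g(c) = C1*exp(c/9)


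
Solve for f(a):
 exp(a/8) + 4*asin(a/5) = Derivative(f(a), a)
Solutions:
 f(a) = C1 + 4*a*asin(a/5) + 4*sqrt(25 - a^2) + 8*exp(a/8)


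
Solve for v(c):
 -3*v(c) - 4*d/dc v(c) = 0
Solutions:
 v(c) = C1*exp(-3*c/4)


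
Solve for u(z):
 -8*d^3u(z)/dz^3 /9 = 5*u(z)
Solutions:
 u(z) = C3*exp(z*(-45^(1/3) + 3*3^(2/3)*5^(1/3))/8)*sin(3*3^(1/6)*5^(1/3)*z/4) + C4*exp(z*(-45^(1/3) + 3*3^(2/3)*5^(1/3))/8)*cos(3*3^(1/6)*5^(1/3)*z/4) + C5*exp(-z*(45^(1/3) + 3*3^(2/3)*5^(1/3))/8) + (C1*sin(3*3^(1/6)*5^(1/3)*z/4) + C2*cos(3*3^(1/6)*5^(1/3)*z/4))*exp(45^(1/3)*z/4)


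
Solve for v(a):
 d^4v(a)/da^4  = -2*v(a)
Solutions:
 v(a) = (C1*sin(2^(3/4)*a/2) + C2*cos(2^(3/4)*a/2))*exp(-2^(3/4)*a/2) + (C3*sin(2^(3/4)*a/2) + C4*cos(2^(3/4)*a/2))*exp(2^(3/4)*a/2)


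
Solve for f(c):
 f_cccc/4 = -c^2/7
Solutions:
 f(c) = C1 + C2*c + C3*c^2 + C4*c^3 - c^6/630


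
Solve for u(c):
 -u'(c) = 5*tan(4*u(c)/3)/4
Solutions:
 u(c) = -3*asin(C1*exp(-5*c/3))/4 + 3*pi/4
 u(c) = 3*asin(C1*exp(-5*c/3))/4


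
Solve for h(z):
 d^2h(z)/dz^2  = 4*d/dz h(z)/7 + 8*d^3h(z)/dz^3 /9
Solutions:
 h(z) = C1 + (C2*sin(3*sqrt(455)*z/112) + C3*cos(3*sqrt(455)*z/112))*exp(9*z/16)


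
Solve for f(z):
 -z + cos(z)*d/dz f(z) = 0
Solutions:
 f(z) = C1 + Integral(z/cos(z), z)


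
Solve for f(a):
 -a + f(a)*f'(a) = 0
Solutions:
 f(a) = -sqrt(C1 + a^2)
 f(a) = sqrt(C1 + a^2)


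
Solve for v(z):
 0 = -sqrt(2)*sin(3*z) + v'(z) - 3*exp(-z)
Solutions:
 v(z) = C1 - sqrt(2)*cos(3*z)/3 - 3*exp(-z)


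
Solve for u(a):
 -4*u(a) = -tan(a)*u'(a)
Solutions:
 u(a) = C1*sin(a)^4


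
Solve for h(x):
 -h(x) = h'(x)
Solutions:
 h(x) = C1*exp(-x)


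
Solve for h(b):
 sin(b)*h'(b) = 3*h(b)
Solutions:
 h(b) = C1*(cos(b) - 1)^(3/2)/(cos(b) + 1)^(3/2)


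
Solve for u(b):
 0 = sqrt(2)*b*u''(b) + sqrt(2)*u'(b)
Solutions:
 u(b) = C1 + C2*log(b)


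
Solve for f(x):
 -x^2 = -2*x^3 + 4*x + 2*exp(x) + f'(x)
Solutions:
 f(x) = C1 + x^4/2 - x^3/3 - 2*x^2 - 2*exp(x)


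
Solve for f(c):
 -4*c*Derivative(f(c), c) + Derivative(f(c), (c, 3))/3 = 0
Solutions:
 f(c) = C1 + Integral(C2*airyai(12^(1/3)*c) + C3*airybi(12^(1/3)*c), c)


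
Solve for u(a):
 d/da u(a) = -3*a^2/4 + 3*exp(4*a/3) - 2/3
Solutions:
 u(a) = C1 - a^3/4 - 2*a/3 + 9*exp(4*a/3)/4


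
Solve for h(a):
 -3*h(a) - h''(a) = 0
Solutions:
 h(a) = C1*sin(sqrt(3)*a) + C2*cos(sqrt(3)*a)


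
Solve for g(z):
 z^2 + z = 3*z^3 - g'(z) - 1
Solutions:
 g(z) = C1 + 3*z^4/4 - z^3/3 - z^2/2 - z


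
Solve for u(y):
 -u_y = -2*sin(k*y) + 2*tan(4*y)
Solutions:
 u(y) = C1 + 2*Piecewise((-cos(k*y)/k, Ne(k, 0)), (0, True)) + log(cos(4*y))/2


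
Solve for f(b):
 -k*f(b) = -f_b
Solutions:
 f(b) = C1*exp(b*k)


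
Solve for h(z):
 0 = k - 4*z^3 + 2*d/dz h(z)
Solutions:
 h(z) = C1 - k*z/2 + z^4/2


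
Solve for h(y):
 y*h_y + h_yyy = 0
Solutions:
 h(y) = C1 + Integral(C2*airyai(-y) + C3*airybi(-y), y)


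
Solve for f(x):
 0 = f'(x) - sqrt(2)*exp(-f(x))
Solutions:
 f(x) = log(C1 + sqrt(2)*x)


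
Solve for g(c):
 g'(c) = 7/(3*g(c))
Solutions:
 g(c) = -sqrt(C1 + 42*c)/3
 g(c) = sqrt(C1 + 42*c)/3


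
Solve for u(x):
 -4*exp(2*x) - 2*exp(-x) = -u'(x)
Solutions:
 u(x) = C1 + 2*exp(2*x) - 2*exp(-x)


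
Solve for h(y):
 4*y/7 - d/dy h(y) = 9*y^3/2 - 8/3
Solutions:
 h(y) = C1 - 9*y^4/8 + 2*y^2/7 + 8*y/3


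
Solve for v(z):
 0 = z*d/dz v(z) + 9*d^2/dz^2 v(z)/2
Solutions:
 v(z) = C1 + C2*erf(z/3)


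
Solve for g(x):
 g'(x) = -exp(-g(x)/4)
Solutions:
 g(x) = 4*log(C1 - x/4)


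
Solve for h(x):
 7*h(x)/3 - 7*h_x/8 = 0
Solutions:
 h(x) = C1*exp(8*x/3)


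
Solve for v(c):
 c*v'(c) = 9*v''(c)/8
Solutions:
 v(c) = C1 + C2*erfi(2*c/3)


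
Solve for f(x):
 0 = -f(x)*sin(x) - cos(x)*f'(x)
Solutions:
 f(x) = C1*cos(x)


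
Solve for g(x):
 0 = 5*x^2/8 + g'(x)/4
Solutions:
 g(x) = C1 - 5*x^3/6


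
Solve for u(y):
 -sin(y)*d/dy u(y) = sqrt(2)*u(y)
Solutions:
 u(y) = C1*(cos(y) + 1)^(sqrt(2)/2)/(cos(y) - 1)^(sqrt(2)/2)


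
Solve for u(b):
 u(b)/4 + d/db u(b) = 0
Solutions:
 u(b) = C1*exp(-b/4)


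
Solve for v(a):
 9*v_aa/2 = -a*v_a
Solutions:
 v(a) = C1 + C2*erf(a/3)


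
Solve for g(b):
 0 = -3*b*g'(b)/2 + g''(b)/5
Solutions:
 g(b) = C1 + C2*erfi(sqrt(15)*b/2)


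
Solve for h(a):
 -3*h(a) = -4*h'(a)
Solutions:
 h(a) = C1*exp(3*a/4)


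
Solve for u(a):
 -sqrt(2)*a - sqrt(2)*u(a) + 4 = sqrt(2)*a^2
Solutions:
 u(a) = -a^2 - a + 2*sqrt(2)


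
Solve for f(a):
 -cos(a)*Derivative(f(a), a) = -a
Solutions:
 f(a) = C1 + Integral(a/cos(a), a)


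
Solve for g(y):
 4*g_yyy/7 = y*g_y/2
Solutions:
 g(y) = C1 + Integral(C2*airyai(7^(1/3)*y/2) + C3*airybi(7^(1/3)*y/2), y)


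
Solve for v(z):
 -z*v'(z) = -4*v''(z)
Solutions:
 v(z) = C1 + C2*erfi(sqrt(2)*z/4)


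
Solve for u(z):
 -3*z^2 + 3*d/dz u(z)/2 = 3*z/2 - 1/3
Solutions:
 u(z) = C1 + 2*z^3/3 + z^2/2 - 2*z/9


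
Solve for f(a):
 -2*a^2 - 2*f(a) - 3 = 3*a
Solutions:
 f(a) = -a^2 - 3*a/2 - 3/2


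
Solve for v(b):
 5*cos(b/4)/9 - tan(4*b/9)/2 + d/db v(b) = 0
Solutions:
 v(b) = C1 - 9*log(cos(4*b/9))/8 - 20*sin(b/4)/9


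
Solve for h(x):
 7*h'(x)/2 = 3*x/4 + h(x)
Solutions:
 h(x) = C1*exp(2*x/7) - 3*x/4 - 21/8


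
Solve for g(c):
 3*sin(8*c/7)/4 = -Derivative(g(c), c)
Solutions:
 g(c) = C1 + 21*cos(8*c/7)/32


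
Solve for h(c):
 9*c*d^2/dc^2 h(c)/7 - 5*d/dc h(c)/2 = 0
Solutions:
 h(c) = C1 + C2*c^(53/18)


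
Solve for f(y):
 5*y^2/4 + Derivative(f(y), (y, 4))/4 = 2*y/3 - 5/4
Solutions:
 f(y) = C1 + C2*y + C3*y^2 + C4*y^3 - y^6/72 + y^5/45 - 5*y^4/24


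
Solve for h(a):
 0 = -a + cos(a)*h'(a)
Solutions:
 h(a) = C1 + Integral(a/cos(a), a)


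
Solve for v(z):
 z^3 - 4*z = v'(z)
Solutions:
 v(z) = C1 + z^4/4 - 2*z^2


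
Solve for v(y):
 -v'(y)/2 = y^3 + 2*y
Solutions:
 v(y) = C1 - y^4/2 - 2*y^2


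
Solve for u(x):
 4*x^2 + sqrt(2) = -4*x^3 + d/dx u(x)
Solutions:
 u(x) = C1 + x^4 + 4*x^3/3 + sqrt(2)*x


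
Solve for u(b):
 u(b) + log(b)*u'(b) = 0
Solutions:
 u(b) = C1*exp(-li(b))


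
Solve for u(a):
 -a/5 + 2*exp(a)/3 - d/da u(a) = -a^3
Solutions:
 u(a) = C1 + a^4/4 - a^2/10 + 2*exp(a)/3


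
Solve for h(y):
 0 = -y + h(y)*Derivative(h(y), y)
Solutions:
 h(y) = -sqrt(C1 + y^2)
 h(y) = sqrt(C1 + y^2)


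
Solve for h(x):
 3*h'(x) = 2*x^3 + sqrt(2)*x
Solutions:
 h(x) = C1 + x^4/6 + sqrt(2)*x^2/6


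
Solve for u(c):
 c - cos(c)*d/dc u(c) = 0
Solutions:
 u(c) = C1 + Integral(c/cos(c), c)


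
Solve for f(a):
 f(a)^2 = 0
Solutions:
 f(a) = 0


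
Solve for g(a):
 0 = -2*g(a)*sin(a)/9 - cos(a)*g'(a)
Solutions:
 g(a) = C1*cos(a)^(2/9)


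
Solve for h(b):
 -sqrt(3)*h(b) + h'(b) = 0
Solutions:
 h(b) = C1*exp(sqrt(3)*b)


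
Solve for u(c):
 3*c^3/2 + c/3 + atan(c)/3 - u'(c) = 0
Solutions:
 u(c) = C1 + 3*c^4/8 + c^2/6 + c*atan(c)/3 - log(c^2 + 1)/6


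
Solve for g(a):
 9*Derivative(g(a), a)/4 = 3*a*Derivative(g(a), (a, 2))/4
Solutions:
 g(a) = C1 + C2*a^4


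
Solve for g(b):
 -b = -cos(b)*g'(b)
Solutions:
 g(b) = C1 + Integral(b/cos(b), b)


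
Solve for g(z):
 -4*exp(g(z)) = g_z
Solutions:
 g(z) = log(1/(C1 + 4*z))


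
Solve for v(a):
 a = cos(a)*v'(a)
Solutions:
 v(a) = C1 + Integral(a/cos(a), a)


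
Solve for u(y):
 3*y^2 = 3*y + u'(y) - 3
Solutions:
 u(y) = C1 + y^3 - 3*y^2/2 + 3*y


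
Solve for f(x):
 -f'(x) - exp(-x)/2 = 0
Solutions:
 f(x) = C1 + exp(-x)/2


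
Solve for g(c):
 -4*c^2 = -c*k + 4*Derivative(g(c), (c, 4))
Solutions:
 g(c) = C1 + C2*c + C3*c^2 + C4*c^3 - c^6/360 + c^5*k/480


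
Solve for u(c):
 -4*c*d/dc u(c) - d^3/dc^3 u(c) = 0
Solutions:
 u(c) = C1 + Integral(C2*airyai(-2^(2/3)*c) + C3*airybi(-2^(2/3)*c), c)


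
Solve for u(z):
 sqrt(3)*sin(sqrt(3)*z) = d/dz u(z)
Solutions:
 u(z) = C1 - cos(sqrt(3)*z)


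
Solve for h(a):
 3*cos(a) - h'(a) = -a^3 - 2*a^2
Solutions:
 h(a) = C1 + a^4/4 + 2*a^3/3 + 3*sin(a)


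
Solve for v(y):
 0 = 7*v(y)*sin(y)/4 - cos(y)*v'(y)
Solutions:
 v(y) = C1/cos(y)^(7/4)


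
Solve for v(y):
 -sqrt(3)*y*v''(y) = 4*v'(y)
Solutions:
 v(y) = C1 + C2*y^(1 - 4*sqrt(3)/3)


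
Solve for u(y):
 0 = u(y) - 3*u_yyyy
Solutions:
 u(y) = C1*exp(-3^(3/4)*y/3) + C2*exp(3^(3/4)*y/3) + C3*sin(3^(3/4)*y/3) + C4*cos(3^(3/4)*y/3)


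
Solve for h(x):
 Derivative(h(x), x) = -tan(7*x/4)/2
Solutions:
 h(x) = C1 + 2*log(cos(7*x/4))/7


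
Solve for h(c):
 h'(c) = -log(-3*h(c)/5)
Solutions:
 Integral(1/(log(-_y) - log(5) + log(3)), (_y, h(c))) = C1 - c


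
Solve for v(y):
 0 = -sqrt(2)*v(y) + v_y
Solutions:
 v(y) = C1*exp(sqrt(2)*y)


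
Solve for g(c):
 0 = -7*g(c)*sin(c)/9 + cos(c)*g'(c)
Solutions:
 g(c) = C1/cos(c)^(7/9)


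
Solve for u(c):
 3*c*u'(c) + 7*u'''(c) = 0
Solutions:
 u(c) = C1 + Integral(C2*airyai(-3^(1/3)*7^(2/3)*c/7) + C3*airybi(-3^(1/3)*7^(2/3)*c/7), c)


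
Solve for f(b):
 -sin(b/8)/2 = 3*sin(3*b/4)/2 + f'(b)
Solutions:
 f(b) = C1 + 4*cos(b/8) + 2*cos(3*b/4)


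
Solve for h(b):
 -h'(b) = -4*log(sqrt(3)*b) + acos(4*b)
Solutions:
 h(b) = C1 + 4*b*log(b) - b*acos(4*b) - 4*b + 2*b*log(3) + sqrt(1 - 16*b^2)/4


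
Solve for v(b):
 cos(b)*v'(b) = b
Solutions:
 v(b) = C1 + Integral(b/cos(b), b)


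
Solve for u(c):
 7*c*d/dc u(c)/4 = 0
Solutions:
 u(c) = C1


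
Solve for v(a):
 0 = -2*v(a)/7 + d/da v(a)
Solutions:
 v(a) = C1*exp(2*a/7)


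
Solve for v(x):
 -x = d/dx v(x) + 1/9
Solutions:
 v(x) = C1 - x^2/2 - x/9


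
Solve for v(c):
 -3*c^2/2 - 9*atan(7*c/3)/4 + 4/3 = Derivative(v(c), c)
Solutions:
 v(c) = C1 - c^3/2 - 9*c*atan(7*c/3)/4 + 4*c/3 + 27*log(49*c^2 + 9)/56


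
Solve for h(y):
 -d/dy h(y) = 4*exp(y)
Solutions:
 h(y) = C1 - 4*exp(y)


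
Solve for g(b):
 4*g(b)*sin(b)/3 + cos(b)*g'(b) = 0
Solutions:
 g(b) = C1*cos(b)^(4/3)


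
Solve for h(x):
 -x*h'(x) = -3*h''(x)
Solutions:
 h(x) = C1 + C2*erfi(sqrt(6)*x/6)


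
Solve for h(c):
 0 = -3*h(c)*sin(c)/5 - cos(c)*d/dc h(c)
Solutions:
 h(c) = C1*cos(c)^(3/5)


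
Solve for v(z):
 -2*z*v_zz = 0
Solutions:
 v(z) = C1 + C2*z


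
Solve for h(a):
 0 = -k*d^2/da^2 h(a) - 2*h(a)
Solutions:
 h(a) = C1*exp(-sqrt(2)*a*sqrt(-1/k)) + C2*exp(sqrt(2)*a*sqrt(-1/k))


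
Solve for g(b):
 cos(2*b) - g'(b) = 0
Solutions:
 g(b) = C1 + sin(2*b)/2


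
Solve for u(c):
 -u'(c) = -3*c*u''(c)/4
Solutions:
 u(c) = C1 + C2*c^(7/3)


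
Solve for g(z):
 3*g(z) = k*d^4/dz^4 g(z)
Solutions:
 g(z) = C1*exp(-3^(1/4)*z*(1/k)^(1/4)) + C2*exp(3^(1/4)*z*(1/k)^(1/4)) + C3*exp(-3^(1/4)*I*z*(1/k)^(1/4)) + C4*exp(3^(1/4)*I*z*(1/k)^(1/4))


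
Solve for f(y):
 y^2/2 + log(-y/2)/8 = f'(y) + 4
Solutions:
 f(y) = C1 + y^3/6 + y*log(-y)/8 + y*(-33 - log(2))/8


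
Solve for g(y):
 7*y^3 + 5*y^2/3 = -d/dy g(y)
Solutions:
 g(y) = C1 - 7*y^4/4 - 5*y^3/9


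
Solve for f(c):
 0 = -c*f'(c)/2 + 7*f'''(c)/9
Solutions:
 f(c) = C1 + Integral(C2*airyai(42^(2/3)*c/14) + C3*airybi(42^(2/3)*c/14), c)


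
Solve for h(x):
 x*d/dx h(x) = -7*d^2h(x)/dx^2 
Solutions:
 h(x) = C1 + C2*erf(sqrt(14)*x/14)


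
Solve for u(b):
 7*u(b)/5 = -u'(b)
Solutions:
 u(b) = C1*exp(-7*b/5)


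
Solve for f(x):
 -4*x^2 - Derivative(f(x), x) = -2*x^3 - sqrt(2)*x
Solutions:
 f(x) = C1 + x^4/2 - 4*x^3/3 + sqrt(2)*x^2/2


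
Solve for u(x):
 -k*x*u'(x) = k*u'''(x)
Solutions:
 u(x) = C1 + Integral(C2*airyai(-x) + C3*airybi(-x), x)


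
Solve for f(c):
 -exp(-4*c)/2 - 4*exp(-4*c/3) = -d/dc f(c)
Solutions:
 f(c) = C1 - exp(-4*c)/8 - 3*exp(-4*c/3)


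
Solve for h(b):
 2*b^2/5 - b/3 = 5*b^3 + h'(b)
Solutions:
 h(b) = C1 - 5*b^4/4 + 2*b^3/15 - b^2/6


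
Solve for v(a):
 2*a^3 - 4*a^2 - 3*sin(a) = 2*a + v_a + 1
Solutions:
 v(a) = C1 + a^4/2 - 4*a^3/3 - a^2 - a + 3*cos(a)


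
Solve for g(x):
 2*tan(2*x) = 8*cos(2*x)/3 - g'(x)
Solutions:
 g(x) = C1 + log(cos(2*x)) + 4*sin(2*x)/3


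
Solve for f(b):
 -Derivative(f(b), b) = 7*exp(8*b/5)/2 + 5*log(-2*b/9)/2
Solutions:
 f(b) = C1 - 5*b*log(-b)/2 + b*(-5*log(2)/2 + 5/2 + 5*log(3)) - 35*exp(8*b/5)/16


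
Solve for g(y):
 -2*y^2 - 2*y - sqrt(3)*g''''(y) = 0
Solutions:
 g(y) = C1 + C2*y + C3*y^2 + C4*y^3 - sqrt(3)*y^6/540 - sqrt(3)*y^5/180


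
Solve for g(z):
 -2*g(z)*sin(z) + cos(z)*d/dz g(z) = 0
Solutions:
 g(z) = C1/cos(z)^2


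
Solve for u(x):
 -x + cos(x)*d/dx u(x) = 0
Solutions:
 u(x) = C1 + Integral(x/cos(x), x)


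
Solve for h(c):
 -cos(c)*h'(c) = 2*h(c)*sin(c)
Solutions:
 h(c) = C1*cos(c)^2


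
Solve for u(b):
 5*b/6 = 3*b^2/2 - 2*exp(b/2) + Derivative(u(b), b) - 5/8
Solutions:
 u(b) = C1 - b^3/2 + 5*b^2/12 + 5*b/8 + 4*exp(b/2)


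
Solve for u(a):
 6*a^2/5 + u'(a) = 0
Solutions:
 u(a) = C1 - 2*a^3/5


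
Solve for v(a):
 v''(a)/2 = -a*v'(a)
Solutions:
 v(a) = C1 + C2*erf(a)


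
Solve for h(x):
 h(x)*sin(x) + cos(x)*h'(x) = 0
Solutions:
 h(x) = C1*cos(x)


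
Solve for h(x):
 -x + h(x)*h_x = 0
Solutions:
 h(x) = -sqrt(C1 + x^2)
 h(x) = sqrt(C1 + x^2)


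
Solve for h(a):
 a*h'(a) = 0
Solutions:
 h(a) = C1


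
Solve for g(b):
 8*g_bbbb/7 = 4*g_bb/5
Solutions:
 g(b) = C1 + C2*b + C3*exp(-sqrt(70)*b/10) + C4*exp(sqrt(70)*b/10)


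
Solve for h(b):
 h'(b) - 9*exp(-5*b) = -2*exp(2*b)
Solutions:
 h(b) = C1 - exp(2*b) - 9*exp(-5*b)/5


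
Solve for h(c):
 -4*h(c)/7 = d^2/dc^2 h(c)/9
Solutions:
 h(c) = C1*sin(6*sqrt(7)*c/7) + C2*cos(6*sqrt(7)*c/7)


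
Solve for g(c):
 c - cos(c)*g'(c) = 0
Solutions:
 g(c) = C1 + Integral(c/cos(c), c)


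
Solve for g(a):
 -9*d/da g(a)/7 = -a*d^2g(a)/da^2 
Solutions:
 g(a) = C1 + C2*a^(16/7)


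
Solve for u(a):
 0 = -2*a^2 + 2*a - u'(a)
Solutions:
 u(a) = C1 - 2*a^3/3 + a^2


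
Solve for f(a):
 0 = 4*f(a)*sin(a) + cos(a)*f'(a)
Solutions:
 f(a) = C1*cos(a)^4


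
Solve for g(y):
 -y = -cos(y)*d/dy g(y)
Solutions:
 g(y) = C1 + Integral(y/cos(y), y)


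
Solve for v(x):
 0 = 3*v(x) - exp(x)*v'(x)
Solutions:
 v(x) = C1*exp(-3*exp(-x))


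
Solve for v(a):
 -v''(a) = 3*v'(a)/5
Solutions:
 v(a) = C1 + C2*exp(-3*a/5)


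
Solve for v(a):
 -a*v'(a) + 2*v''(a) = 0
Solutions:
 v(a) = C1 + C2*erfi(a/2)


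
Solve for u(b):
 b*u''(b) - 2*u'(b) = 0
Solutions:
 u(b) = C1 + C2*b^3


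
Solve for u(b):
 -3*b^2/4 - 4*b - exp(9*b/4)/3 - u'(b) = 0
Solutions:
 u(b) = C1 - b^3/4 - 2*b^2 - 4*exp(9*b/4)/27


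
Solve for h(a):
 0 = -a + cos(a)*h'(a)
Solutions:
 h(a) = C1 + Integral(a/cos(a), a)


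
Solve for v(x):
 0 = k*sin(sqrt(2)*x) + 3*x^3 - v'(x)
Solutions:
 v(x) = C1 - sqrt(2)*k*cos(sqrt(2)*x)/2 + 3*x^4/4


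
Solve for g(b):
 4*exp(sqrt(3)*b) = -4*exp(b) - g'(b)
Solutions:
 g(b) = C1 - 4*exp(b) - 4*sqrt(3)*exp(sqrt(3)*b)/3


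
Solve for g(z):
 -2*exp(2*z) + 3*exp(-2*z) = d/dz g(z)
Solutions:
 g(z) = C1 - exp(2*z) - 3*exp(-2*z)/2


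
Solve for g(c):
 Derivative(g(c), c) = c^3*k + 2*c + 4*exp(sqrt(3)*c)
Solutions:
 g(c) = C1 + c^4*k/4 + c^2 + 4*sqrt(3)*exp(sqrt(3)*c)/3


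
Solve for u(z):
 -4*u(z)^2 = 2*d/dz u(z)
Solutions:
 u(z) = 1/(C1 + 2*z)


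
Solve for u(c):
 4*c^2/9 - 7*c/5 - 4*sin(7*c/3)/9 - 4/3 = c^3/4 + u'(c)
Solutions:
 u(c) = C1 - c^4/16 + 4*c^3/27 - 7*c^2/10 - 4*c/3 + 4*cos(7*c/3)/21


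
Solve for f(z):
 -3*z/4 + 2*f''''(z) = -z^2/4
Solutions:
 f(z) = C1 + C2*z + C3*z^2 + C4*z^3 - z^6/2880 + z^5/320


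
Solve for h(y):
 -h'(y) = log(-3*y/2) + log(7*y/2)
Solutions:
 h(y) = C1 - 2*y*log(y) + y*(-log(21) + 2*log(2) + 2 - I*pi)


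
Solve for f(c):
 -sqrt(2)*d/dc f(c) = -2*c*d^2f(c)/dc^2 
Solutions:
 f(c) = C1 + C2*c^(sqrt(2)/2 + 1)


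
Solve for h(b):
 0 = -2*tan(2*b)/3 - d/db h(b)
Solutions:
 h(b) = C1 + log(cos(2*b))/3


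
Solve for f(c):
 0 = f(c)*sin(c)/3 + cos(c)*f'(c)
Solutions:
 f(c) = C1*cos(c)^(1/3)


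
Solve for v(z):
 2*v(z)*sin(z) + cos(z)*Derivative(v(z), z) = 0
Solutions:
 v(z) = C1*cos(z)^2


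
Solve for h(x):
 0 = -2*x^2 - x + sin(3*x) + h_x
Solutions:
 h(x) = C1 + 2*x^3/3 + x^2/2 + cos(3*x)/3


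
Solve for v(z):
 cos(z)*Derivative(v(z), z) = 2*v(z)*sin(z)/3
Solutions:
 v(z) = C1/cos(z)^(2/3)


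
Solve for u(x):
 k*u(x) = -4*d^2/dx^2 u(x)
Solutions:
 u(x) = C1*exp(-x*sqrt(-k)/2) + C2*exp(x*sqrt(-k)/2)


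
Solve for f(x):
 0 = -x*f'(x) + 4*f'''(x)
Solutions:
 f(x) = C1 + Integral(C2*airyai(2^(1/3)*x/2) + C3*airybi(2^(1/3)*x/2), x)


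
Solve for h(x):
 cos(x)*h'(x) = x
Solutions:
 h(x) = C1 + Integral(x/cos(x), x)


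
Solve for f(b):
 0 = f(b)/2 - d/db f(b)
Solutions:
 f(b) = C1*exp(b/2)


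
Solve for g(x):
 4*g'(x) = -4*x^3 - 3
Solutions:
 g(x) = C1 - x^4/4 - 3*x/4


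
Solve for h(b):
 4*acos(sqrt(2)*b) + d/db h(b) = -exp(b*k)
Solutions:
 h(b) = C1 - 4*b*acos(sqrt(2)*b) + 2*sqrt(2)*sqrt(1 - 2*b^2) - Piecewise((exp(b*k)/k, Ne(k, 0)), (b, True))


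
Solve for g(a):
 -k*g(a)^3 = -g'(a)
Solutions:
 g(a) = -sqrt(2)*sqrt(-1/(C1 + a*k))/2
 g(a) = sqrt(2)*sqrt(-1/(C1 + a*k))/2


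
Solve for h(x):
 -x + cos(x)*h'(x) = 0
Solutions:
 h(x) = C1 + Integral(x/cos(x), x)


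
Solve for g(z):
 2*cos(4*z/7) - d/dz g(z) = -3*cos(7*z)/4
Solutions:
 g(z) = C1 + 7*sin(4*z/7)/2 + 3*sin(7*z)/28


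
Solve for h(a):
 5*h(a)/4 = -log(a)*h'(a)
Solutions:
 h(a) = C1*exp(-5*li(a)/4)


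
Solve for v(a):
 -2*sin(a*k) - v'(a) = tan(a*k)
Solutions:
 v(a) = C1 - Piecewise((-log(cos(a*k))/k, Ne(k, 0)), (0, True)) - 2*Piecewise((-cos(a*k)/k, Ne(k, 0)), (0, True))


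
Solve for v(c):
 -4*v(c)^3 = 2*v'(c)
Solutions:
 v(c) = -sqrt(2)*sqrt(-1/(C1 - 2*c))/2
 v(c) = sqrt(2)*sqrt(-1/(C1 - 2*c))/2


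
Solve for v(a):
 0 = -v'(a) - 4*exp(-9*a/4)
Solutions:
 v(a) = C1 + 16*exp(-9*a/4)/9


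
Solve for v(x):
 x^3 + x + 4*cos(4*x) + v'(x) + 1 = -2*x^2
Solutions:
 v(x) = C1 - x^4/4 - 2*x^3/3 - x^2/2 - x - sin(4*x)


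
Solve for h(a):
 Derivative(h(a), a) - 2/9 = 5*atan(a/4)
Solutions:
 h(a) = C1 + 5*a*atan(a/4) + 2*a/9 - 10*log(a^2 + 16)


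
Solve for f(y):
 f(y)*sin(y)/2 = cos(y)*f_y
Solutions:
 f(y) = C1/sqrt(cos(y))


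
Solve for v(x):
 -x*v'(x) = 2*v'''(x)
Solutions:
 v(x) = C1 + Integral(C2*airyai(-2^(2/3)*x/2) + C3*airybi(-2^(2/3)*x/2), x)


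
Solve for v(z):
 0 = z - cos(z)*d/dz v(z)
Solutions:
 v(z) = C1 + Integral(z/cos(z), z)


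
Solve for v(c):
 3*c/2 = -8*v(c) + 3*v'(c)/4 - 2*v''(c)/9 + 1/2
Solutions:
 v(c) = -3*c/16 + (C1*sin(3*sqrt(943)*c/16) + C2*cos(3*sqrt(943)*c/16))*exp(27*c/16) + 23/512


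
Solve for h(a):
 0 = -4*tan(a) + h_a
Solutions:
 h(a) = C1 - 4*log(cos(a))


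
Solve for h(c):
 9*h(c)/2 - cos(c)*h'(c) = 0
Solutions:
 h(c) = C1*(sin(c) + 1)^(1/4)*(sin(c)^2 + 2*sin(c) + 1)/((sin(c) - 1)^(1/4)*(sin(c)^2 - 2*sin(c) + 1))


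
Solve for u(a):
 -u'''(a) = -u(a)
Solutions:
 u(a) = C3*exp(a) + (C1*sin(sqrt(3)*a/2) + C2*cos(sqrt(3)*a/2))*exp(-a/2)


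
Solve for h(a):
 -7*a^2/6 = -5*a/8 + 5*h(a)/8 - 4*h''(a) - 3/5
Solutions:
 h(a) = C1*exp(-sqrt(10)*a/8) + C2*exp(sqrt(10)*a/8) - 28*a^2/15 + a - 344/15


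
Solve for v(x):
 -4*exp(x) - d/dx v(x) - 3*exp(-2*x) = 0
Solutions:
 v(x) = C1 - 4*exp(x) + 3*exp(-2*x)/2


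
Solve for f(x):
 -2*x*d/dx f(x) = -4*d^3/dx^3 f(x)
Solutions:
 f(x) = C1 + Integral(C2*airyai(2^(2/3)*x/2) + C3*airybi(2^(2/3)*x/2), x)


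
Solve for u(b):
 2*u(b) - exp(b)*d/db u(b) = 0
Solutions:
 u(b) = C1*exp(-2*exp(-b))


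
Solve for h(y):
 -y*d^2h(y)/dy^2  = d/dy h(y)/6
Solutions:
 h(y) = C1 + C2*y^(5/6)


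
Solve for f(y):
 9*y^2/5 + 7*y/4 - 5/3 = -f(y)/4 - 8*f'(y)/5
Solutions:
 f(y) = C1*exp(-5*y/32) - 36*y^2/5 + 2129*y/25 - 201884/375


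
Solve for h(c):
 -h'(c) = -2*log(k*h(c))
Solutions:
 li(k*h(c))/k = C1 + 2*c


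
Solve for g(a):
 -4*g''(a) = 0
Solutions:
 g(a) = C1 + C2*a


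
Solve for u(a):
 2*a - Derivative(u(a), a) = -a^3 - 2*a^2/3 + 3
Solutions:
 u(a) = C1 + a^4/4 + 2*a^3/9 + a^2 - 3*a


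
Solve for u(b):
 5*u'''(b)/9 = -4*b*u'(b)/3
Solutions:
 u(b) = C1 + Integral(C2*airyai(-12^(1/3)*5^(2/3)*b/5) + C3*airybi(-12^(1/3)*5^(2/3)*b/5), b)


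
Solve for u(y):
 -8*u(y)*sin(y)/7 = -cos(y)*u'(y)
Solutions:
 u(y) = C1/cos(y)^(8/7)


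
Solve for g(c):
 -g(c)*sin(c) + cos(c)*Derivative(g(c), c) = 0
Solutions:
 g(c) = C1/cos(c)


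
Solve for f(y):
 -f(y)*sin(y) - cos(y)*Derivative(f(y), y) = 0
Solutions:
 f(y) = C1*cos(y)


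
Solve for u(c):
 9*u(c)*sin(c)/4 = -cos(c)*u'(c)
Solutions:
 u(c) = C1*cos(c)^(9/4)


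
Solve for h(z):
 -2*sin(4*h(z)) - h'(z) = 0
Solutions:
 h(z) = -acos((-C1 - exp(16*z))/(C1 - exp(16*z)))/4 + pi/2
 h(z) = acos((-C1 - exp(16*z))/(C1 - exp(16*z)))/4


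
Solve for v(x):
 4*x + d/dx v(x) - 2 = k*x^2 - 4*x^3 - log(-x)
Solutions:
 v(x) = C1 + k*x^3/3 - x^4 - 2*x^2 - x*log(-x) + 3*x


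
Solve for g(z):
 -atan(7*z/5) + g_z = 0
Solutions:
 g(z) = C1 + z*atan(7*z/5) - 5*log(49*z^2 + 25)/14


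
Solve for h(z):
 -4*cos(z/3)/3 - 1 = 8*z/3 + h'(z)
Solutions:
 h(z) = C1 - 4*z^2/3 - z - 4*sin(z/3)


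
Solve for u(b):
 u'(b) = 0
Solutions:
 u(b) = C1


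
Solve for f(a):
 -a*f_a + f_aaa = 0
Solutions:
 f(a) = C1 + Integral(C2*airyai(a) + C3*airybi(a), a)


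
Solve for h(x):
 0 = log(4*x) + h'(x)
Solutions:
 h(x) = C1 - x*log(x) - x*log(4) + x


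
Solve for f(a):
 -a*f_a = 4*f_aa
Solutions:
 f(a) = C1 + C2*erf(sqrt(2)*a/4)


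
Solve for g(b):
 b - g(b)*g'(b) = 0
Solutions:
 g(b) = -sqrt(C1 + b^2)
 g(b) = sqrt(C1 + b^2)


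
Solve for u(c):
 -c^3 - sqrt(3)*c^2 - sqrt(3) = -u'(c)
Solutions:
 u(c) = C1 + c^4/4 + sqrt(3)*c^3/3 + sqrt(3)*c


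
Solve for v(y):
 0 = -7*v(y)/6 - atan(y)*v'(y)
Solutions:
 v(y) = C1*exp(-7*Integral(1/atan(y), y)/6)


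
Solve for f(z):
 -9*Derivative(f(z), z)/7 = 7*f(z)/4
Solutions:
 f(z) = C1*exp(-49*z/36)


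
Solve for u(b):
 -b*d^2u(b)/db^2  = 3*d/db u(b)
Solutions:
 u(b) = C1 + C2/b^2


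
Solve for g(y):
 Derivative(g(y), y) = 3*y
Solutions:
 g(y) = C1 + 3*y^2/2


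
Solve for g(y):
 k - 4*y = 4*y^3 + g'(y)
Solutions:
 g(y) = C1 + k*y - y^4 - 2*y^2


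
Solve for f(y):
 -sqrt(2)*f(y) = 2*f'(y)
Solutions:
 f(y) = C1*exp(-sqrt(2)*y/2)


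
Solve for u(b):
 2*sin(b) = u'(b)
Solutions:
 u(b) = C1 - 2*cos(b)


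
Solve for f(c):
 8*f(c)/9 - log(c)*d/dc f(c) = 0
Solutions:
 f(c) = C1*exp(8*li(c)/9)


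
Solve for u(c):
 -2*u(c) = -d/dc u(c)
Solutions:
 u(c) = C1*exp(2*c)


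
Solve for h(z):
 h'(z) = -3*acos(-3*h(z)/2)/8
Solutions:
 Integral(1/acos(-3*_y/2), (_y, h(z))) = C1 - 3*z/8


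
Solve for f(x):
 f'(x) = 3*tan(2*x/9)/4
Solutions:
 f(x) = C1 - 27*log(cos(2*x/9))/8


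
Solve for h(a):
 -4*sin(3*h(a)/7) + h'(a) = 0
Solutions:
 -4*a + 7*log(cos(3*h(a)/7) - 1)/6 - 7*log(cos(3*h(a)/7) + 1)/6 = C1


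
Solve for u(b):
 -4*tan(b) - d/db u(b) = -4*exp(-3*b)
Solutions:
 u(b) = C1 - 2*log(tan(b)^2 + 1) - 4*exp(-3*b)/3


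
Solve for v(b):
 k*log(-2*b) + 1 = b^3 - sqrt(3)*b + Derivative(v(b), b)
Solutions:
 v(b) = C1 - b^4/4 + sqrt(3)*b^2/2 + b*k*log(-b) + b*(-k + k*log(2) + 1)


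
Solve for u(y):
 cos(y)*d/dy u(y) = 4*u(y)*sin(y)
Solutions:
 u(y) = C1/cos(y)^4


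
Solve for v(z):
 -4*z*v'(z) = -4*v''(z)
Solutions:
 v(z) = C1 + C2*erfi(sqrt(2)*z/2)


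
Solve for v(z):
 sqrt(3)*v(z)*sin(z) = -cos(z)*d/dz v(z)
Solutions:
 v(z) = C1*cos(z)^(sqrt(3))


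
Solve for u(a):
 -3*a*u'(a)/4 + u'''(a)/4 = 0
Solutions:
 u(a) = C1 + Integral(C2*airyai(3^(1/3)*a) + C3*airybi(3^(1/3)*a), a)


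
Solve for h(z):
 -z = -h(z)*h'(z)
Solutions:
 h(z) = -sqrt(C1 + z^2)
 h(z) = sqrt(C1 + z^2)


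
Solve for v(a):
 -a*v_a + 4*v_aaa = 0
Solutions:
 v(a) = C1 + Integral(C2*airyai(2^(1/3)*a/2) + C3*airybi(2^(1/3)*a/2), a)


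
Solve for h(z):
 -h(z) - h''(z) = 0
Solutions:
 h(z) = C1*sin(z) + C2*cos(z)


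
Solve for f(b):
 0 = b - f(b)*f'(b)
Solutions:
 f(b) = -sqrt(C1 + b^2)
 f(b) = sqrt(C1 + b^2)


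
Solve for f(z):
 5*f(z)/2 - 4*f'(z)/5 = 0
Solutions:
 f(z) = C1*exp(25*z/8)


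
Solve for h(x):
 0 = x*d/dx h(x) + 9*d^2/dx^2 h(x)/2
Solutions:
 h(x) = C1 + C2*erf(x/3)


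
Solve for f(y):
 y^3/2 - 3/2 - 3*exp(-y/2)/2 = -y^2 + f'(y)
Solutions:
 f(y) = C1 + y^4/8 + y^3/3 - 3*y/2 + 3*exp(-y/2)


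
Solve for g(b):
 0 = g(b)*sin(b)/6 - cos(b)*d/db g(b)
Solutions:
 g(b) = C1/cos(b)^(1/6)


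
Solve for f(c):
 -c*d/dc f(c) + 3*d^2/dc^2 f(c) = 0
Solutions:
 f(c) = C1 + C2*erfi(sqrt(6)*c/6)


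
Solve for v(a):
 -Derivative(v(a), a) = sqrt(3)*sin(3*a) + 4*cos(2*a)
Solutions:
 v(a) = C1 - 2*sin(2*a) + sqrt(3)*cos(3*a)/3


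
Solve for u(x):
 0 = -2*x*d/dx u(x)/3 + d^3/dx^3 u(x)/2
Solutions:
 u(x) = C1 + Integral(C2*airyai(6^(2/3)*x/3) + C3*airybi(6^(2/3)*x/3), x)


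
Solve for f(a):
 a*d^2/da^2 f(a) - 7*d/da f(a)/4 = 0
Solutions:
 f(a) = C1 + C2*a^(11/4)


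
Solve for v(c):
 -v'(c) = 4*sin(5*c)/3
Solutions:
 v(c) = C1 + 4*cos(5*c)/15


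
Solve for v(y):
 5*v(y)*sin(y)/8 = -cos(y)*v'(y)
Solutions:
 v(y) = C1*cos(y)^(5/8)


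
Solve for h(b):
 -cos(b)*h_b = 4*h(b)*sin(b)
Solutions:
 h(b) = C1*cos(b)^4


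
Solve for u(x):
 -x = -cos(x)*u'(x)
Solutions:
 u(x) = C1 + Integral(x/cos(x), x)


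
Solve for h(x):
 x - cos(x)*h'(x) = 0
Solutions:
 h(x) = C1 + Integral(x/cos(x), x)


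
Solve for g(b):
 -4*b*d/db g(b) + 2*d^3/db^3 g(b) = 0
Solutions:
 g(b) = C1 + Integral(C2*airyai(2^(1/3)*b) + C3*airybi(2^(1/3)*b), b)


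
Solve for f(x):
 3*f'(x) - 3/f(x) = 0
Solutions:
 f(x) = -sqrt(C1 + 2*x)
 f(x) = sqrt(C1 + 2*x)


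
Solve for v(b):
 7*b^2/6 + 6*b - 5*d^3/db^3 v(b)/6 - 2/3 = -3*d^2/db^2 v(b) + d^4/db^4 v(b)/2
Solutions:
 v(b) = C1 + C2*b + C3*exp(b*(-5 + sqrt(241))/6) + C4*exp(-b*(5 + sqrt(241))/6) - 7*b^4/216 - 359*b^3/972 - 1525*b^2/5832


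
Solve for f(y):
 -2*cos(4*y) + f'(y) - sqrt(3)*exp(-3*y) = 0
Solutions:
 f(y) = C1 + sin(4*y)/2 - sqrt(3)*exp(-3*y)/3


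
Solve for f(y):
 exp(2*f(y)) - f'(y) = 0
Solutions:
 f(y) = log(-sqrt(-1/(C1 + y))) - log(2)/2
 f(y) = log(-1/(C1 + y))/2 - log(2)/2


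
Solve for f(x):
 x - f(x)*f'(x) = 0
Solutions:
 f(x) = -sqrt(C1 + x^2)
 f(x) = sqrt(C1 + x^2)


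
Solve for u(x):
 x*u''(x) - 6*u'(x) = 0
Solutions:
 u(x) = C1 + C2*x^7


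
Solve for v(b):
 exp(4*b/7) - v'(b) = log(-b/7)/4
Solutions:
 v(b) = C1 - b*log(-b)/4 + b*(1 + log(7))/4 + 7*exp(4*b/7)/4


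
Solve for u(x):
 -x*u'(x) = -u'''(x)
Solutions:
 u(x) = C1 + Integral(C2*airyai(x) + C3*airybi(x), x)


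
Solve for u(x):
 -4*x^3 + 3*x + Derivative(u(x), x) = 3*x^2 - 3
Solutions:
 u(x) = C1 + x^4 + x^3 - 3*x^2/2 - 3*x


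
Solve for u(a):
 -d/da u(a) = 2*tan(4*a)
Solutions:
 u(a) = C1 + log(cos(4*a))/2


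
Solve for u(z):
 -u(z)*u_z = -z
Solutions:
 u(z) = -sqrt(C1 + z^2)
 u(z) = sqrt(C1 + z^2)


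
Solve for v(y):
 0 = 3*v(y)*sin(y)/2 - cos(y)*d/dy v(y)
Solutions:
 v(y) = C1/cos(y)^(3/2)


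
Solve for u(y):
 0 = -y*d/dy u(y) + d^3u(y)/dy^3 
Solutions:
 u(y) = C1 + Integral(C2*airyai(y) + C3*airybi(y), y)


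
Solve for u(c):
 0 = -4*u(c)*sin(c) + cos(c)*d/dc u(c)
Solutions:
 u(c) = C1/cos(c)^4


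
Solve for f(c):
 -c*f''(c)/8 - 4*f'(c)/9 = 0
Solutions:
 f(c) = C1 + C2/c^(23/9)


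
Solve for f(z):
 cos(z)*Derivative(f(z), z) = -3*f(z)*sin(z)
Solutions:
 f(z) = C1*cos(z)^3


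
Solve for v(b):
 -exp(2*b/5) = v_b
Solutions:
 v(b) = C1 - 5*exp(2*b/5)/2


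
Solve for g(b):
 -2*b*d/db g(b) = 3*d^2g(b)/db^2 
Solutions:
 g(b) = C1 + C2*erf(sqrt(3)*b/3)


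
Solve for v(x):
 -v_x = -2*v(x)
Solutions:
 v(x) = C1*exp(2*x)


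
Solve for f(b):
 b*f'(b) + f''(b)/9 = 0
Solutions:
 f(b) = C1 + C2*erf(3*sqrt(2)*b/2)


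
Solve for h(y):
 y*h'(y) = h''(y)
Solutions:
 h(y) = C1 + C2*erfi(sqrt(2)*y/2)


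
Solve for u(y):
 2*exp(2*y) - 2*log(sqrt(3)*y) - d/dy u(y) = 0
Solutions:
 u(y) = C1 - 2*y*log(y) + y*(2 - log(3)) + exp(2*y)


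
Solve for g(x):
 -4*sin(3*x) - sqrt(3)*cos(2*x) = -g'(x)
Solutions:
 g(x) = C1 + sqrt(3)*sin(2*x)/2 - 4*cos(3*x)/3


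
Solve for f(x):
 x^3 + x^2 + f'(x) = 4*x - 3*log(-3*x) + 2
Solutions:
 f(x) = C1 - x^4/4 - x^3/3 + 2*x^2 - 3*x*log(-x) + x*(5 - 3*log(3))


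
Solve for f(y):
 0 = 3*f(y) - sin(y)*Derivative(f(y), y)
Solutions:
 f(y) = C1*(cos(y) - 1)^(3/2)/(cos(y) + 1)^(3/2)


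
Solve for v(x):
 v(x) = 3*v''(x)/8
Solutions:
 v(x) = C1*exp(-2*sqrt(6)*x/3) + C2*exp(2*sqrt(6)*x/3)


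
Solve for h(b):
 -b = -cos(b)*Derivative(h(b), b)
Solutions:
 h(b) = C1 + Integral(b/cos(b), b)


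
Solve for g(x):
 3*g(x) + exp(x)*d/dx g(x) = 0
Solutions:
 g(x) = C1*exp(3*exp(-x))


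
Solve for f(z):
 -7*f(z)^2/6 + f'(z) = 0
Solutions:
 f(z) = -6/(C1 + 7*z)


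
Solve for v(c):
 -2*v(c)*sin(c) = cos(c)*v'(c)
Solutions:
 v(c) = C1*cos(c)^2


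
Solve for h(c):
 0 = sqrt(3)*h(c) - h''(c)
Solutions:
 h(c) = C1*exp(-3^(1/4)*c) + C2*exp(3^(1/4)*c)


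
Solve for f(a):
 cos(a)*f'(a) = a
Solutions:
 f(a) = C1 + Integral(a/cos(a), a)


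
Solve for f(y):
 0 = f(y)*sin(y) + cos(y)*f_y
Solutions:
 f(y) = C1*cos(y)


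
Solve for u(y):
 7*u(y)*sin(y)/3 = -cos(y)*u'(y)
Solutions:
 u(y) = C1*cos(y)^(7/3)


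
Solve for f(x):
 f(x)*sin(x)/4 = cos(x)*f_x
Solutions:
 f(x) = C1/cos(x)^(1/4)


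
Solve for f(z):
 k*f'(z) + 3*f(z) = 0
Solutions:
 f(z) = C1*exp(-3*z/k)


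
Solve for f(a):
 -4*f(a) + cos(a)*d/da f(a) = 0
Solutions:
 f(a) = C1*(sin(a)^2 + 2*sin(a) + 1)/(sin(a)^2 - 2*sin(a) + 1)


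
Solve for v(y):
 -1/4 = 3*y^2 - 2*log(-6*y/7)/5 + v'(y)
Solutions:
 v(y) = C1 - y^3 + 2*y*log(-y)/5 + y*(-8*log(7) - 13 + 8*log(6))/20


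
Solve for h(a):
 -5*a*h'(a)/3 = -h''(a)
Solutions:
 h(a) = C1 + C2*erfi(sqrt(30)*a/6)


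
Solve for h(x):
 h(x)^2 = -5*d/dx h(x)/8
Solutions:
 h(x) = 5/(C1 + 8*x)


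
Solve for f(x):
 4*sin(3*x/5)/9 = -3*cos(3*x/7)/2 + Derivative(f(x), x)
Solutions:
 f(x) = C1 + 7*sin(3*x/7)/2 - 20*cos(3*x/5)/27


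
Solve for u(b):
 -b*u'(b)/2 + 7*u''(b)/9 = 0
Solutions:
 u(b) = C1 + C2*erfi(3*sqrt(7)*b/14)


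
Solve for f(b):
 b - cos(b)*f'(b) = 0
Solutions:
 f(b) = C1 + Integral(b/cos(b), b)


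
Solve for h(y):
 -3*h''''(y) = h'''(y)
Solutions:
 h(y) = C1 + C2*y + C3*y^2 + C4*exp(-y/3)


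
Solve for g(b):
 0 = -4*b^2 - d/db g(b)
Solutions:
 g(b) = C1 - 4*b^3/3


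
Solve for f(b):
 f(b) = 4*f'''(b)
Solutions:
 f(b) = C3*exp(2^(1/3)*b/2) + (C1*sin(2^(1/3)*sqrt(3)*b/4) + C2*cos(2^(1/3)*sqrt(3)*b/4))*exp(-2^(1/3)*b/4)


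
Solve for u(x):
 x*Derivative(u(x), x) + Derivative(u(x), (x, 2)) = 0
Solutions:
 u(x) = C1 + C2*erf(sqrt(2)*x/2)


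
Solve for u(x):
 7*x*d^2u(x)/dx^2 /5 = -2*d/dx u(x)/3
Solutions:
 u(x) = C1 + C2*x^(11/21)


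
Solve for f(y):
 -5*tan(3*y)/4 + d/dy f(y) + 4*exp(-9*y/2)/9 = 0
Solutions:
 f(y) = C1 + 5*log(tan(3*y)^2 + 1)/24 + 8*exp(-9*y/2)/81


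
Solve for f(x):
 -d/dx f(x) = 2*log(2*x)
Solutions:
 f(x) = C1 - 2*x*log(x) - x*log(4) + 2*x


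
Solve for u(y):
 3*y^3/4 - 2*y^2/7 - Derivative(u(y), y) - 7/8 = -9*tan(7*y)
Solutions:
 u(y) = C1 + 3*y^4/16 - 2*y^3/21 - 7*y/8 - 9*log(cos(7*y))/7


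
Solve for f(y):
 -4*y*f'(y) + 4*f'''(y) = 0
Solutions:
 f(y) = C1 + Integral(C2*airyai(y) + C3*airybi(y), y)


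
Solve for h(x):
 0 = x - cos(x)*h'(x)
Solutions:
 h(x) = C1 + Integral(x/cos(x), x)


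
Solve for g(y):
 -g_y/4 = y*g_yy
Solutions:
 g(y) = C1 + C2*y^(3/4)


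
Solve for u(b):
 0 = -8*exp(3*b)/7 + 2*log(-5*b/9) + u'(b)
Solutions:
 u(b) = C1 - 2*b*log(-b) + 2*b*(-log(5) + 1 + 2*log(3)) + 8*exp(3*b)/21


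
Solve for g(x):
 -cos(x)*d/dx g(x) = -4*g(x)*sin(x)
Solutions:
 g(x) = C1/cos(x)^4


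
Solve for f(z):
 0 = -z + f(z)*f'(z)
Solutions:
 f(z) = -sqrt(C1 + z^2)
 f(z) = sqrt(C1 + z^2)


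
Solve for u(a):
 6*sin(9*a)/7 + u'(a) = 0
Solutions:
 u(a) = C1 + 2*cos(9*a)/21


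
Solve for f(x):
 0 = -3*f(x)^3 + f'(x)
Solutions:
 f(x) = -sqrt(2)*sqrt(-1/(C1 + 3*x))/2
 f(x) = sqrt(2)*sqrt(-1/(C1 + 3*x))/2


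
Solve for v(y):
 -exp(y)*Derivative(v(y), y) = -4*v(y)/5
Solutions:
 v(y) = C1*exp(-4*exp(-y)/5)


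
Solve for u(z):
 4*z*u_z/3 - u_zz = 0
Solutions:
 u(z) = C1 + C2*erfi(sqrt(6)*z/3)


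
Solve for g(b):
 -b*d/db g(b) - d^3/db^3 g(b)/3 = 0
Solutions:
 g(b) = C1 + Integral(C2*airyai(-3^(1/3)*b) + C3*airybi(-3^(1/3)*b), b)


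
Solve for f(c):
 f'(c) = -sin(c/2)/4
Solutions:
 f(c) = C1 + cos(c/2)/2


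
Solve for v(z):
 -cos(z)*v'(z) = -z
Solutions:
 v(z) = C1 + Integral(z/cos(z), z)


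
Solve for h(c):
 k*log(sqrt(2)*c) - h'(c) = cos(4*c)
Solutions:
 h(c) = C1 + c*k*(log(c) - 1) + c*k*log(2)/2 - sin(4*c)/4


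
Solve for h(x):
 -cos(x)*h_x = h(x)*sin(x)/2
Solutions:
 h(x) = C1*sqrt(cos(x))


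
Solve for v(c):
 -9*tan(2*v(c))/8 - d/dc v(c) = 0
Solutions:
 v(c) = -asin(C1*exp(-9*c/4))/2 + pi/2
 v(c) = asin(C1*exp(-9*c/4))/2


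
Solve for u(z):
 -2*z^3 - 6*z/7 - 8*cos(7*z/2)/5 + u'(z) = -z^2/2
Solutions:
 u(z) = C1 + z^4/2 - z^3/6 + 3*z^2/7 + 16*sin(7*z/2)/35


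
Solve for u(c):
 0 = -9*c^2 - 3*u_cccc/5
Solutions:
 u(c) = C1 + C2*c + C3*c^2 + C4*c^3 - c^6/24


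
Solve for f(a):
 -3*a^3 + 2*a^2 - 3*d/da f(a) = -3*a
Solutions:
 f(a) = C1 - a^4/4 + 2*a^3/9 + a^2/2


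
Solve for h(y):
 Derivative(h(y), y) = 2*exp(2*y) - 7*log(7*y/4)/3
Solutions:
 h(y) = C1 - 7*y*log(y)/3 + y*(-3*log(7) + 2*log(14)/3 + 7/3 + 4*log(2)) + exp(2*y)


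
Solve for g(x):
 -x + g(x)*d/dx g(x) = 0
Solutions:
 g(x) = -sqrt(C1 + x^2)
 g(x) = sqrt(C1 + x^2)


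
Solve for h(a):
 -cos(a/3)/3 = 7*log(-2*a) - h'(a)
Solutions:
 h(a) = C1 + 7*a*log(-a) - 7*a + 7*a*log(2) + sin(a/3)


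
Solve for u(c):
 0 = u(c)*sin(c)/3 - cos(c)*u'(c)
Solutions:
 u(c) = C1/cos(c)^(1/3)


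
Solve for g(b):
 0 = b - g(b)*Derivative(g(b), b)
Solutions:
 g(b) = -sqrt(C1 + b^2)
 g(b) = sqrt(C1 + b^2)


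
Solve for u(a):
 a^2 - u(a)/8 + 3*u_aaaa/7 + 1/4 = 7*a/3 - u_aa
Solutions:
 u(a) = C1*exp(-sqrt(3)*a*sqrt(-14 + sqrt(238))/6) + C2*exp(sqrt(3)*a*sqrt(-14 + sqrt(238))/6) + C3*sin(sqrt(3)*a*sqrt(14 + sqrt(238))/6) + C4*cos(sqrt(3)*a*sqrt(14 + sqrt(238))/6) + 8*a^2 - 56*a/3 + 130


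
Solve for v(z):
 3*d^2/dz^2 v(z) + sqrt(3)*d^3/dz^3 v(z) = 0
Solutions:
 v(z) = C1 + C2*z + C3*exp(-sqrt(3)*z)


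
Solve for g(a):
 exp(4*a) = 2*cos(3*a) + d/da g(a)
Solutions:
 g(a) = C1 + exp(4*a)/4 - 2*sin(3*a)/3


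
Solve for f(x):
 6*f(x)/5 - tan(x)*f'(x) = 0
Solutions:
 f(x) = C1*sin(x)^(6/5)


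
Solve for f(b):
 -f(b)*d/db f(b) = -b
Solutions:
 f(b) = -sqrt(C1 + b^2)
 f(b) = sqrt(C1 + b^2)


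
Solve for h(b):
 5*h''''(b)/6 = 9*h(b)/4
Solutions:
 h(b) = C1*exp(-30^(3/4)*b/10) + C2*exp(30^(3/4)*b/10) + C3*sin(30^(3/4)*b/10) + C4*cos(30^(3/4)*b/10)


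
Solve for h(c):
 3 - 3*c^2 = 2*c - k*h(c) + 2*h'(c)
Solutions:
 h(c) = C1*exp(c*k/2) + 3*c^2/k + 2*c/k + 12*c/k^2 - 3/k + 4/k^2 + 24/k^3


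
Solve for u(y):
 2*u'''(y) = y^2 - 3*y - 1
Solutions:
 u(y) = C1 + C2*y + C3*y^2 + y^5/120 - y^4/16 - y^3/12


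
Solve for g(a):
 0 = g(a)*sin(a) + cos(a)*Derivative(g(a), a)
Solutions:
 g(a) = C1*cos(a)


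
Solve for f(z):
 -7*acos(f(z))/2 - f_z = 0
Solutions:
 Integral(1/acos(_y), (_y, f(z))) = C1 - 7*z/2


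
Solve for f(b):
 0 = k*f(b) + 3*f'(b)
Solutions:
 f(b) = C1*exp(-b*k/3)


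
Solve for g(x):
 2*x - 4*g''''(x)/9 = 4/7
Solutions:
 g(x) = C1 + C2*x + C3*x^2 + C4*x^3 + 3*x^5/80 - 3*x^4/56


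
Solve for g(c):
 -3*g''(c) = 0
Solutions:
 g(c) = C1 + C2*c


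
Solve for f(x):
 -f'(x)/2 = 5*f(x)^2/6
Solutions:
 f(x) = 3/(C1 + 5*x)


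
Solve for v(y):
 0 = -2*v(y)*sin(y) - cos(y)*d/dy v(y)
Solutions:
 v(y) = C1*cos(y)^2


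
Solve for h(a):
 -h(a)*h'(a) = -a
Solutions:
 h(a) = -sqrt(C1 + a^2)
 h(a) = sqrt(C1 + a^2)


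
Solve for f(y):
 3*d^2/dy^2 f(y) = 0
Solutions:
 f(y) = C1 + C2*y


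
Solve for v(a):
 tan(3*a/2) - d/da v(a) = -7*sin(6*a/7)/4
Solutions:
 v(a) = C1 - 2*log(cos(3*a/2))/3 - 49*cos(6*a/7)/24


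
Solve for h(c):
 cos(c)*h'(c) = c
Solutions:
 h(c) = C1 + Integral(c/cos(c), c)


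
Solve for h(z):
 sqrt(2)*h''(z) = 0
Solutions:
 h(z) = C1 + C2*z


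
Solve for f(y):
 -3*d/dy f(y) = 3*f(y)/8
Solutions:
 f(y) = C1*exp(-y/8)


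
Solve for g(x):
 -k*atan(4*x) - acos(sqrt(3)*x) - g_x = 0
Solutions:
 g(x) = C1 - k*(x*atan(4*x) - log(16*x^2 + 1)/8) - x*acos(sqrt(3)*x) + sqrt(3)*sqrt(1 - 3*x^2)/3


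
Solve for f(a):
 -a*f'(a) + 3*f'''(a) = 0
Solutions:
 f(a) = C1 + Integral(C2*airyai(3^(2/3)*a/3) + C3*airybi(3^(2/3)*a/3), a)


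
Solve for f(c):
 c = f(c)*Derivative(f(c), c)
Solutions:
 f(c) = -sqrt(C1 + c^2)
 f(c) = sqrt(C1 + c^2)


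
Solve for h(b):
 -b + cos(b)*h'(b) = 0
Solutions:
 h(b) = C1 + Integral(b/cos(b), b)


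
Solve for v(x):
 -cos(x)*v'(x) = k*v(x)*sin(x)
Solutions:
 v(x) = C1*exp(k*log(cos(x)))


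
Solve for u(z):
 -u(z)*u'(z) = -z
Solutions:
 u(z) = -sqrt(C1 + z^2)
 u(z) = sqrt(C1 + z^2)


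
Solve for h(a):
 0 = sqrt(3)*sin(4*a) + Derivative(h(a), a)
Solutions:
 h(a) = C1 + sqrt(3)*cos(4*a)/4


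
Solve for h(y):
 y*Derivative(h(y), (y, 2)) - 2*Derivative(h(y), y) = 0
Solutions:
 h(y) = C1 + C2*y^3


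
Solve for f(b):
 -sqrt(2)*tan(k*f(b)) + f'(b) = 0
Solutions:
 f(b) = Piecewise((-asin(exp(C1*k + sqrt(2)*b*k))/k + pi/k, Ne(k, 0)), (nan, True))
 f(b) = Piecewise((asin(exp(C1*k + sqrt(2)*b*k))/k, Ne(k, 0)), (nan, True))


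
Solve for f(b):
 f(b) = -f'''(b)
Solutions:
 f(b) = C3*exp(-b) + (C1*sin(sqrt(3)*b/2) + C2*cos(sqrt(3)*b/2))*exp(b/2)


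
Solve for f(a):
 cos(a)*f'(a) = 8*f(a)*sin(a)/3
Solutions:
 f(a) = C1/cos(a)^(8/3)


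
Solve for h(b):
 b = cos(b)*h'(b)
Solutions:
 h(b) = C1 + Integral(b/cos(b), b)


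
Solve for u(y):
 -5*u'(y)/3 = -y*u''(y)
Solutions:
 u(y) = C1 + C2*y^(8/3)


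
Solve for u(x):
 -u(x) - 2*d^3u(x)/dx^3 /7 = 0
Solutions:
 u(x) = C3*exp(-2^(2/3)*7^(1/3)*x/2) + (C1*sin(2^(2/3)*sqrt(3)*7^(1/3)*x/4) + C2*cos(2^(2/3)*sqrt(3)*7^(1/3)*x/4))*exp(2^(2/3)*7^(1/3)*x/4)


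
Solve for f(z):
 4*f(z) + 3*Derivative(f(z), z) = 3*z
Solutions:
 f(z) = C1*exp(-4*z/3) + 3*z/4 - 9/16


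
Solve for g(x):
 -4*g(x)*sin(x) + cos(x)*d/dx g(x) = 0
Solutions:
 g(x) = C1/cos(x)^4


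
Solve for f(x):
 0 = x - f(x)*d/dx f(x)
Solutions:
 f(x) = -sqrt(C1 + x^2)
 f(x) = sqrt(C1 + x^2)


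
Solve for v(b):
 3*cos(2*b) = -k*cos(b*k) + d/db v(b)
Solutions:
 v(b) = C1 + 3*sin(2*b)/2 + sin(b*k)
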